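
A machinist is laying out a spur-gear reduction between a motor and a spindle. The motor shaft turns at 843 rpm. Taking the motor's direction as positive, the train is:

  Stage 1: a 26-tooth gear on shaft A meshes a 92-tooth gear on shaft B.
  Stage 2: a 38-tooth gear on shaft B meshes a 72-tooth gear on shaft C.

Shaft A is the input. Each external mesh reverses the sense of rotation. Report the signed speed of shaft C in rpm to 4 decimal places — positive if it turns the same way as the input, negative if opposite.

Stage 1 [26T→92T]: ω = 843.0000×26/92 = 238.2391 rpm, dir flips to −; running = −238.2391
Stage 2 [38T→72T]: ω = 238.2391×38/72 = 125.7373 rpm, dir flips to +; running = +125.7373

+125.7373 rpm (same as input, |ω| = 125.7373 rpm)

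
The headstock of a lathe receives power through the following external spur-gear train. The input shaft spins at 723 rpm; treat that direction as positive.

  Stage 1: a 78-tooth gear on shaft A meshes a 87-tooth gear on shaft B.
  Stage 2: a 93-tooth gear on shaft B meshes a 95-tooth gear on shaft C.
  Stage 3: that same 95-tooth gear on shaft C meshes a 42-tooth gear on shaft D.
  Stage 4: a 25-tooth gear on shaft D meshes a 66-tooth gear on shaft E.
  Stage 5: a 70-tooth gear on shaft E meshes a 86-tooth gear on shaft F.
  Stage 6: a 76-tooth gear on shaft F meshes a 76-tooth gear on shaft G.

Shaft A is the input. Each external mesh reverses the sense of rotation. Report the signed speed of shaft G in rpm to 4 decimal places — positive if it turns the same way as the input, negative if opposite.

+442.5303 rpm (same as input, |ω| = 442.5303 rpm)

Stage 1 [78T→87T]: ω = 723.0000×78/87 = 648.2069 rpm, dir flips to −; running = −648.2069
Stage 2 [93T→95T]: ω = 648.2069×93/95 = 634.5604 rpm, dir flips to +; running = +634.5604
Stage 3 [95T→42T]: ω = 634.5604×95/42 = 1435.3153 rpm, dir flips to −; running = −1435.3153
Stage 4 [25T→66T]: ω = 1435.3153×25/66 = 543.6800 rpm, dir flips to +; running = +543.6800
Stage 5 [70T→86T]: ω = 543.6800×70/86 = 442.5303 rpm, dir flips to −; running = −442.5303
Stage 6 [76T→76T]: ω = 442.5303×76/76 = 442.5303 rpm, dir flips to +; running = +442.5303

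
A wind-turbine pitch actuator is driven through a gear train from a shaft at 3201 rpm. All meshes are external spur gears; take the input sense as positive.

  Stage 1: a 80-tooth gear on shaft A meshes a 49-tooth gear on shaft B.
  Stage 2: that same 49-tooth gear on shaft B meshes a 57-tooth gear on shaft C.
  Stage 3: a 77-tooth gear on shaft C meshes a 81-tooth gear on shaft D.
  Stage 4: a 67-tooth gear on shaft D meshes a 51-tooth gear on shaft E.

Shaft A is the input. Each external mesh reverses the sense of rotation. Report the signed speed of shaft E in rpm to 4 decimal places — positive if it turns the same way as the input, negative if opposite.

+5610.6237 rpm (same as input, |ω| = 5610.6237 rpm)

Stage 1 [80T→49T]: ω = 3201.0000×80/49 = 5226.1224 rpm, dir flips to −; running = −5226.1224
Stage 2 [49T→57T]: ω = 5226.1224×49/57 = 4492.6316 rpm, dir flips to +; running = +4492.6316
Stage 3 [77T→81T]: ω = 4492.6316×77/81 = 4270.7732 rpm, dir flips to −; running = −4270.7732
Stage 4 [67T→51T]: ω = 4270.7732×67/51 = 5610.6237 rpm, dir flips to +; running = +5610.6237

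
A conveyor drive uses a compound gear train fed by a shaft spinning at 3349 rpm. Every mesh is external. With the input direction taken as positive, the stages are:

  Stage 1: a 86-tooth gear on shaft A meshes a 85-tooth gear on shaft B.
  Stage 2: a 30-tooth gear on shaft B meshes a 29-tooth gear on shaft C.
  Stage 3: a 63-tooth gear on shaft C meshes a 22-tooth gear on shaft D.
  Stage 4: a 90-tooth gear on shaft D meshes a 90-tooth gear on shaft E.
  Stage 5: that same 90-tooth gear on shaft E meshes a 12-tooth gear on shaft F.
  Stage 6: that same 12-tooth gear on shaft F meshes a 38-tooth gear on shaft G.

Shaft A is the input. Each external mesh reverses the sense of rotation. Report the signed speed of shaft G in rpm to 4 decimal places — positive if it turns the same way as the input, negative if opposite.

+23773.5869 rpm (same as input, |ω| = 23773.5869 rpm)

Stage 1 [86T→85T]: ω = 3349.0000×86/85 = 3388.4000 rpm, dir flips to −; running = −3388.4000
Stage 2 [30T→29T]: ω = 3388.4000×30/29 = 3505.2414 rpm, dir flips to +; running = +3505.2414
Stage 3 [63T→22T]: ω = 3505.2414×63/22 = 10037.7367 rpm, dir flips to −; running = −10037.7367
Stage 4 [90T→90T]: ω = 10037.7367×90/90 = 10037.7367 rpm, dir flips to +; running = +10037.7367
Stage 5 [90T→12T]: ω = 10037.7367×90/12 = 75283.0251 rpm, dir flips to −; running = −75283.0251
Stage 6 [12T→38T]: ω = 75283.0251×12/38 = 23773.5869 rpm, dir flips to +; running = +23773.5869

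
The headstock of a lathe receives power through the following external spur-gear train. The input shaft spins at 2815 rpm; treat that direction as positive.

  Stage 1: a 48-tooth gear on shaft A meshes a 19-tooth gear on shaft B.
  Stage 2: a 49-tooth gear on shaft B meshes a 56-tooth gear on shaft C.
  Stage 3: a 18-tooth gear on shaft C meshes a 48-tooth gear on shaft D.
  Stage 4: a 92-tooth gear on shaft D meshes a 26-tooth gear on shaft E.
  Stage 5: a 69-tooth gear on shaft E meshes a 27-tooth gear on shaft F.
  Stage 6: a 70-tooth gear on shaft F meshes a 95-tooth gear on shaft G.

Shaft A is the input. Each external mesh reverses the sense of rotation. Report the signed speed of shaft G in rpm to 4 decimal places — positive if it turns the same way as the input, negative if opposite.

Stage 1 [48T→19T]: ω = 2815.0000×48/19 = 7111.5789 rpm, dir flips to −; running = −7111.5789
Stage 2 [49T→56T]: ω = 7111.5789×49/56 = 6222.6316 rpm, dir flips to +; running = +6222.6316
Stage 3 [18T→48T]: ω = 6222.6316×18/48 = 2333.4868 rpm, dir flips to −; running = −2333.4868
Stage 4 [92T→26T]: ω = 2333.4868×92/26 = 8256.9534 rpm, dir flips to +; running = +8256.9534
Stage 5 [69T→27T]: ω = 8256.9534×69/27 = 21101.1032 rpm, dir flips to −; running = −21101.1032
Stage 6 [70T→95T]: ω = 21101.1032×70/95 = 15548.1813 rpm, dir flips to +; running = +15548.1813

+15548.1813 rpm (same as input, |ω| = 15548.1813 rpm)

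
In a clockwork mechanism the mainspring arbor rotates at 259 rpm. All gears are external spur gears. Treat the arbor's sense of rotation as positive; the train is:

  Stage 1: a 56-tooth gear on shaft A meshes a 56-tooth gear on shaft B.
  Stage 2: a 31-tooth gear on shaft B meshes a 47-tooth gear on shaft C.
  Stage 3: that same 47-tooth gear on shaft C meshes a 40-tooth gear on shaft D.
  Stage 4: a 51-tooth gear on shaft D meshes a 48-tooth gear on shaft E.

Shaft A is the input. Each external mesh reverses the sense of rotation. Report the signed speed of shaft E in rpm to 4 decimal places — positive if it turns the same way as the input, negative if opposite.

+213.2703 rpm (same as input, |ω| = 213.2703 rpm)

Stage 1 [56T→56T]: ω = 259.0000×56/56 = 259.0000 rpm, dir flips to −; running = −259.0000
Stage 2 [31T→47T]: ω = 259.0000×31/47 = 170.8298 rpm, dir flips to +; running = +170.8298
Stage 3 [47T→40T]: ω = 170.8298×47/40 = 200.7250 rpm, dir flips to −; running = −200.7250
Stage 4 [51T→48T]: ω = 200.7250×51/48 = 213.2703 rpm, dir flips to +; running = +213.2703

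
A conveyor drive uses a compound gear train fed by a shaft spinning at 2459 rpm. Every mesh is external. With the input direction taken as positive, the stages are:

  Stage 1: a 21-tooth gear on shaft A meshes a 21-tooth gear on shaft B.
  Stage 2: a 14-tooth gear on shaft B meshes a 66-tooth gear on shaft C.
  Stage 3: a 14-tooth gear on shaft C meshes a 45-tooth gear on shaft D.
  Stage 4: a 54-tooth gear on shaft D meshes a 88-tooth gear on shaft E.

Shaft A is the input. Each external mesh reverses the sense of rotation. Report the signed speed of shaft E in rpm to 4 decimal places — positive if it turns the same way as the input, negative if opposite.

+99.5793 rpm (same as input, |ω| = 99.5793 rpm)

Stage 1 [21T→21T]: ω = 2459.0000×21/21 = 2459.0000 rpm, dir flips to −; running = −2459.0000
Stage 2 [14T→66T]: ω = 2459.0000×14/66 = 521.6061 rpm, dir flips to +; running = +521.6061
Stage 3 [14T→45T]: ω = 521.6061×14/45 = 162.2774 rpm, dir flips to −; running = −162.2774
Stage 4 [54T→88T]: ω = 162.2774×54/88 = 99.5793 rpm, dir flips to +; running = +99.5793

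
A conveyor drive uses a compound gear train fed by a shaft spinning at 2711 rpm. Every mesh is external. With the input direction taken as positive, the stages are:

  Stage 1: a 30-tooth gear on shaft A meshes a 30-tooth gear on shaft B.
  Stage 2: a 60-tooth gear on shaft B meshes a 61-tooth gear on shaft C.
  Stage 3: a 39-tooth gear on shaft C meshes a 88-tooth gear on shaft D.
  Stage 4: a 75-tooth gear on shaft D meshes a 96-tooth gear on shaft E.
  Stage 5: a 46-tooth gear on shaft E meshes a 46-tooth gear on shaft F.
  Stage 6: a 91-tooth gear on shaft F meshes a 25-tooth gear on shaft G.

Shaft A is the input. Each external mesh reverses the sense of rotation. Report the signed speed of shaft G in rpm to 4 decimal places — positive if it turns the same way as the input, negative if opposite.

Stage 1 [30T→30T]: ω = 2711.0000×30/30 = 2711.0000 rpm, dir flips to −; running = −2711.0000
Stage 2 [60T→61T]: ω = 2711.0000×60/61 = 2666.5574 rpm, dir flips to +; running = +2666.5574
Stage 3 [39T→88T]: ω = 2666.5574×39/88 = 1181.7697 rpm, dir flips to −; running = −1181.7697
Stage 4 [75T→96T]: ω = 1181.7697×75/96 = 923.2576 rpm, dir flips to +; running = +923.2576
Stage 5 [46T→46T]: ω = 923.2576×46/46 = 923.2576 rpm, dir flips to −; running = −923.2576
Stage 6 [91T→25T]: ω = 923.2576×91/25 = 3360.6577 rpm, dir flips to +; running = +3360.6577

+3360.6577 rpm (same as input, |ω| = 3360.6577 rpm)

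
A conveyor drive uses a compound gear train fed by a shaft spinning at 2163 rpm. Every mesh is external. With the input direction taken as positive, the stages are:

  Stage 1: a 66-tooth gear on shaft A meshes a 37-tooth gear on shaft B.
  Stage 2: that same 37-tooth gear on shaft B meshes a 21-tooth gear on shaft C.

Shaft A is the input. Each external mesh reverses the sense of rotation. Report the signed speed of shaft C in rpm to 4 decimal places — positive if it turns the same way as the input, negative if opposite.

+6798.0000 rpm (same as input, |ω| = 6798.0000 rpm)

Stage 1 [66T→37T]: ω = 2163.0000×66/37 = 3858.3243 rpm, dir flips to −; running = −3858.3243
Stage 2 [37T→21T]: ω = 3858.3243×37/21 = 6798.0000 rpm, dir flips to +; running = +6798.0000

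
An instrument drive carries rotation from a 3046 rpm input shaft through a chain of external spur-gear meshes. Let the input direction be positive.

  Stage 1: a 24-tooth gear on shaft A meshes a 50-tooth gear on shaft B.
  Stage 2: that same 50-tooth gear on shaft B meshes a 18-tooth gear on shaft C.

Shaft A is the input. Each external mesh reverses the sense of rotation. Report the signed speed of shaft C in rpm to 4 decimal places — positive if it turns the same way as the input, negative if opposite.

Stage 1 [24T→50T]: ω = 3046.0000×24/50 = 1462.0800 rpm, dir flips to −; running = −1462.0800
Stage 2 [50T→18T]: ω = 1462.0800×50/18 = 4061.3333 rpm, dir flips to +; running = +4061.3333

+4061.3333 rpm (same as input, |ω| = 4061.3333 rpm)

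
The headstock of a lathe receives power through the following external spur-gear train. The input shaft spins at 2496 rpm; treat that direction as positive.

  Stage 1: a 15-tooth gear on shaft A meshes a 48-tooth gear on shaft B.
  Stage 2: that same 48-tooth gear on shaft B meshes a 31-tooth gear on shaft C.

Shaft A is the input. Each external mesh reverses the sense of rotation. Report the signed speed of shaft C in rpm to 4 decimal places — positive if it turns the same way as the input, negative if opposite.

Stage 1 [15T→48T]: ω = 2496.0000×15/48 = 780.0000 rpm, dir flips to −; running = −780.0000
Stage 2 [48T→31T]: ω = 780.0000×48/31 = 1207.7419 rpm, dir flips to +; running = +1207.7419

+1207.7419 rpm (same as input, |ω| = 1207.7419 rpm)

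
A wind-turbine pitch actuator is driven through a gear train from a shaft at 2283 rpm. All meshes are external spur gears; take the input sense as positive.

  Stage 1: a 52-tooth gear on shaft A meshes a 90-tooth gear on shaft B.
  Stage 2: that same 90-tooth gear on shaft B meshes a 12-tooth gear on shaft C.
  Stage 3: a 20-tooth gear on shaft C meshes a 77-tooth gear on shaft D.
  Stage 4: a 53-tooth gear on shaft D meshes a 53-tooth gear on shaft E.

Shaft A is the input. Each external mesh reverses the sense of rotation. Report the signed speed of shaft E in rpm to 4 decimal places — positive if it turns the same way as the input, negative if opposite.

+2569.6104 rpm (same as input, |ω| = 2569.6104 rpm)

Stage 1 [52T→90T]: ω = 2283.0000×52/90 = 1319.0667 rpm, dir flips to −; running = −1319.0667
Stage 2 [90T→12T]: ω = 1319.0667×90/12 = 9893.0000 rpm, dir flips to +; running = +9893.0000
Stage 3 [20T→77T]: ω = 9893.0000×20/77 = 2569.6104 rpm, dir flips to −; running = −2569.6104
Stage 4 [53T→53T]: ω = 2569.6104×53/53 = 2569.6104 rpm, dir flips to +; running = +2569.6104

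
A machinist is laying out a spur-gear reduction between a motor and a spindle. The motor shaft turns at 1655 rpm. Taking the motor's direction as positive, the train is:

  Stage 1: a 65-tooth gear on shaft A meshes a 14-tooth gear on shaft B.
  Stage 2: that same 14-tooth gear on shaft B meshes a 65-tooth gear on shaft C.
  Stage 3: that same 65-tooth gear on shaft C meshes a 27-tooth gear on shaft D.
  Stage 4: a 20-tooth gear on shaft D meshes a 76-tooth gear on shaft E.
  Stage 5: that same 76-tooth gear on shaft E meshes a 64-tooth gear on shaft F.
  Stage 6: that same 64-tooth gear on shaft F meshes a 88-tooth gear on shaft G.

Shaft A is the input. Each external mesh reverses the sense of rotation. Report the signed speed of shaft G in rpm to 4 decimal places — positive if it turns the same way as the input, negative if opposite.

+905.5135 rpm (same as input, |ω| = 905.5135 rpm)

Stage 1 [65T→14T]: ω = 1655.0000×65/14 = 7683.9286 rpm, dir flips to −; running = −7683.9286
Stage 2 [14T→65T]: ω = 7683.9286×14/65 = 1655.0000 rpm, dir flips to +; running = +1655.0000
Stage 3 [65T→27T]: ω = 1655.0000×65/27 = 3984.2593 rpm, dir flips to −; running = −3984.2593
Stage 4 [20T→76T]: ω = 3984.2593×20/76 = 1048.4893 rpm, dir flips to +; running = +1048.4893
Stage 5 [76T→64T]: ω = 1048.4893×76/64 = 1245.0810 rpm, dir flips to −; running = −1245.0810
Stage 6 [64T→88T]: ω = 1245.0810×64/88 = 905.5135 rpm, dir flips to +; running = +905.5135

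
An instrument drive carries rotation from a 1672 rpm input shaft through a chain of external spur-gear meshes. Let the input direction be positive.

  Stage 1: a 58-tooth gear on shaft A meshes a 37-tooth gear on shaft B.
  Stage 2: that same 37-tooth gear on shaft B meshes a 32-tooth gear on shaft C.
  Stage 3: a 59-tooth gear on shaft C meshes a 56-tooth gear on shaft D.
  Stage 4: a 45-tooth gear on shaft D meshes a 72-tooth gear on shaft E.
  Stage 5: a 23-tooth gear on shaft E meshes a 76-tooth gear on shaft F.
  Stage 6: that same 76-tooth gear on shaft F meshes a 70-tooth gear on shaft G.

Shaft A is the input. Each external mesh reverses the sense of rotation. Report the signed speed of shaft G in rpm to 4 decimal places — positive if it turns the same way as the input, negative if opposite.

Stage 1 [58T→37T]: ω = 1672.0000×58/37 = 2620.9730 rpm, dir flips to −; running = −2620.9730
Stage 2 [37T→32T]: ω = 2620.9730×37/32 = 3030.5000 rpm, dir flips to +; running = +3030.5000
Stage 3 [59T→56T]: ω = 3030.5000×59/56 = 3192.8482 rpm, dir flips to −; running = −3192.8482
Stage 4 [45T→72T]: ω = 3192.8482×45/72 = 1995.5301 rpm, dir flips to +; running = +1995.5301
Stage 5 [23T→76T]: ω = 1995.5301×23/76 = 603.9104 rpm, dir flips to −; running = −603.9104
Stage 6 [76T→70T]: ω = 603.9104×76/70 = 655.6742 rpm, dir flips to +; running = +655.6742

+655.6742 rpm (same as input, |ω| = 655.6742 rpm)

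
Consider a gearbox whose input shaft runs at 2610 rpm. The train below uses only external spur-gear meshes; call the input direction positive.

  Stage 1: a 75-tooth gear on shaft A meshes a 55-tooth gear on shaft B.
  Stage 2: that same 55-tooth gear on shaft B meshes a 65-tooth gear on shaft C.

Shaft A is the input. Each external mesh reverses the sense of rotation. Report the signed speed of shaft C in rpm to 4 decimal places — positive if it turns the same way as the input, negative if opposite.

Stage 1 [75T→55T]: ω = 2610.0000×75/55 = 3559.0909 rpm, dir flips to −; running = −3559.0909
Stage 2 [55T→65T]: ω = 3559.0909×55/65 = 3011.5385 rpm, dir flips to +; running = +3011.5385

+3011.5385 rpm (same as input, |ω| = 3011.5385 rpm)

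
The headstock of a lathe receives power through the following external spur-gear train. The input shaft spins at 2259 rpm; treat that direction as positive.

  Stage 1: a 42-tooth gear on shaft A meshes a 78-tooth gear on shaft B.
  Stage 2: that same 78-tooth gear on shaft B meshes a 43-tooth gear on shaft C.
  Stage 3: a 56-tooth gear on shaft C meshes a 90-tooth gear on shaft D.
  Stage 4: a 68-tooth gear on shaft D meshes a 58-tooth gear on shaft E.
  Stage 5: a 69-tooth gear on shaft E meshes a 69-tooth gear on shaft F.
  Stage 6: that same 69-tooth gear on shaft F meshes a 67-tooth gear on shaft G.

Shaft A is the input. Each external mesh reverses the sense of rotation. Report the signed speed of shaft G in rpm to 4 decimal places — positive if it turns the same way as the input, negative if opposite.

+1657.6689 rpm (same as input, |ω| = 1657.6689 rpm)

Stage 1 [42T→78T]: ω = 2259.0000×42/78 = 1216.3846 rpm, dir flips to −; running = −1216.3846
Stage 2 [78T→43T]: ω = 1216.3846×78/43 = 2206.4651 rpm, dir flips to +; running = +2206.4651
Stage 3 [56T→90T]: ω = 2206.4651×56/90 = 1372.9116 rpm, dir flips to −; running = −1372.9116
Stage 4 [68T→58T]: ω = 1372.9116×68/58 = 1609.6205 rpm, dir flips to +; running = +1609.6205
Stage 5 [69T→69T]: ω = 1609.6205×69/69 = 1609.6205 rpm, dir flips to −; running = −1609.6205
Stage 6 [69T→67T]: ω = 1609.6205×69/67 = 1657.6689 rpm, dir flips to +; running = +1657.6689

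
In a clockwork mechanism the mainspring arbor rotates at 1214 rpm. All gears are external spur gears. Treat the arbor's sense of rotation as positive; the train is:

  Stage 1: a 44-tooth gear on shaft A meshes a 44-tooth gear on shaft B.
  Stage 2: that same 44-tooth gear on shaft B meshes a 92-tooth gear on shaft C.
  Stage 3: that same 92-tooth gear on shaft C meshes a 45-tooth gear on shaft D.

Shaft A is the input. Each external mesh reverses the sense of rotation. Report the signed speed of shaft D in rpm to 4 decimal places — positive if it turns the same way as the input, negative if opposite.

-1187.0222 rpm (opposite to input, |ω| = 1187.0222 rpm)

Stage 1 [44T→44T]: ω = 1214.0000×44/44 = 1214.0000 rpm, dir flips to −; running = −1214.0000
Stage 2 [44T→92T]: ω = 1214.0000×44/92 = 580.6087 rpm, dir flips to +; running = +580.6087
Stage 3 [92T→45T]: ω = 580.6087×92/45 = 1187.0222 rpm, dir flips to −; running = −1187.0222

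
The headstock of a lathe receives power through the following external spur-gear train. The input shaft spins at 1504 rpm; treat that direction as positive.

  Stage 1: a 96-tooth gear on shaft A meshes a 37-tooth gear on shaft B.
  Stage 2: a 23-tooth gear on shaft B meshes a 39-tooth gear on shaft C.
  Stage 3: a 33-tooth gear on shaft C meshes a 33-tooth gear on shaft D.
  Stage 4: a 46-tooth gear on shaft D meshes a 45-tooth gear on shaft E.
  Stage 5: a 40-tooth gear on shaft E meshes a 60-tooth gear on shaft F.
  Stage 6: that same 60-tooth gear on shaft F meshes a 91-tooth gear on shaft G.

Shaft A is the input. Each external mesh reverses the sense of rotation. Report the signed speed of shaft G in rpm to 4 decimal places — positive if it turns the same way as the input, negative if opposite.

+1034.0570 rpm (same as input, |ω| = 1034.0570 rpm)

Stage 1 [96T→37T]: ω = 1504.0000×96/37 = 3902.2703 rpm, dir flips to −; running = −3902.2703
Stage 2 [23T→39T]: ω = 3902.2703×23/39 = 2301.3389 rpm, dir flips to +; running = +2301.3389
Stage 3 [33T→33T]: ω = 2301.3389×33/33 = 2301.3389 rpm, dir flips to −; running = −2301.3389
Stage 4 [46T→45T]: ω = 2301.3389×46/45 = 2352.4797 rpm, dir flips to +; running = +2352.4797
Stage 5 [40T→60T]: ω = 2352.4797×40/60 = 1568.3198 rpm, dir flips to −; running = −1568.3198
Stage 6 [60T→91T]: ω = 1568.3198×60/91 = 1034.0570 rpm, dir flips to +; running = +1034.0570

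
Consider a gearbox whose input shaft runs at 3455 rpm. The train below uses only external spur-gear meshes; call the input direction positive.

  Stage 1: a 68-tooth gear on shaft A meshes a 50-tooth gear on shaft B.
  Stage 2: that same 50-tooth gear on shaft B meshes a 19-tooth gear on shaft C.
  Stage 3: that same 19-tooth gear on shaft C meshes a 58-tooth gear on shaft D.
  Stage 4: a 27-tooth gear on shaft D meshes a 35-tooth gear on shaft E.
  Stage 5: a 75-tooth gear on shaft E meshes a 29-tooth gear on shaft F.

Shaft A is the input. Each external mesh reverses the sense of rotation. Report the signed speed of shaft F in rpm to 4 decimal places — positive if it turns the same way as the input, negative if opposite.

Stage 1 [68T→50T]: ω = 3455.0000×68/50 = 4698.8000 rpm, dir flips to −; running = −4698.8000
Stage 2 [50T→19T]: ω = 4698.8000×50/19 = 12365.2632 rpm, dir flips to +; running = +12365.2632
Stage 3 [19T→58T]: ω = 12365.2632×19/58 = 4050.6897 rpm, dir flips to −; running = −4050.6897
Stage 4 [27T→35T]: ω = 4050.6897×27/35 = 3124.8177 rpm, dir flips to +; running = +3124.8177
Stage 5 [75T→29T]: ω = 3124.8177×75/29 = 8081.4252 rpm, dir flips to −; running = −8081.4252

-8081.4252 rpm (opposite to input, |ω| = 8081.4252 rpm)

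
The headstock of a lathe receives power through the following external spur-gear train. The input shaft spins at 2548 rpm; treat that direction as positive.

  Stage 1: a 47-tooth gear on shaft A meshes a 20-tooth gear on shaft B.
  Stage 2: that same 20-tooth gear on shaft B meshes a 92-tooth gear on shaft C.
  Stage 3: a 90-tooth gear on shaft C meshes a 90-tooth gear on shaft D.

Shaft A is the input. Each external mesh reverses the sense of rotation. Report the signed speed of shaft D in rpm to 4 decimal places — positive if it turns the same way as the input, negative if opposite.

-1301.6957 rpm (opposite to input, |ω| = 1301.6957 rpm)

Stage 1 [47T→20T]: ω = 2548.0000×47/20 = 5987.8000 rpm, dir flips to −; running = −5987.8000
Stage 2 [20T→92T]: ω = 5987.8000×20/92 = 1301.6957 rpm, dir flips to +; running = +1301.6957
Stage 3 [90T→90T]: ω = 1301.6957×90/90 = 1301.6957 rpm, dir flips to −; running = −1301.6957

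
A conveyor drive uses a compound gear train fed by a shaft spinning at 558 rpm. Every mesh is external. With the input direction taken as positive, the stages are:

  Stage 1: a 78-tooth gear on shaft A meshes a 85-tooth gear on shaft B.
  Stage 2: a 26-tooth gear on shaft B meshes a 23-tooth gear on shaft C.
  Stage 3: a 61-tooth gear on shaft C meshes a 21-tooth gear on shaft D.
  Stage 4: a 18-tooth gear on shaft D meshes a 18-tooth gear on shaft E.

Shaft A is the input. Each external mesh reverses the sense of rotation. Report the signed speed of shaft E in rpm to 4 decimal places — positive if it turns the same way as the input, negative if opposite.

Stage 1 [78T→85T]: ω = 558.0000×78/85 = 512.0471 rpm, dir flips to −; running = −512.0471
Stage 2 [26T→23T]: ω = 512.0471×26/23 = 578.8358 rpm, dir flips to +; running = +578.8358
Stage 3 [61T→21T]: ω = 578.8358×61/21 = 1681.3802 rpm, dir flips to −; running = −1681.3802
Stage 4 [18T→18T]: ω = 1681.3802×18/18 = 1681.3802 rpm, dir flips to +; running = +1681.3802

+1681.3802 rpm (same as input, |ω| = 1681.3802 rpm)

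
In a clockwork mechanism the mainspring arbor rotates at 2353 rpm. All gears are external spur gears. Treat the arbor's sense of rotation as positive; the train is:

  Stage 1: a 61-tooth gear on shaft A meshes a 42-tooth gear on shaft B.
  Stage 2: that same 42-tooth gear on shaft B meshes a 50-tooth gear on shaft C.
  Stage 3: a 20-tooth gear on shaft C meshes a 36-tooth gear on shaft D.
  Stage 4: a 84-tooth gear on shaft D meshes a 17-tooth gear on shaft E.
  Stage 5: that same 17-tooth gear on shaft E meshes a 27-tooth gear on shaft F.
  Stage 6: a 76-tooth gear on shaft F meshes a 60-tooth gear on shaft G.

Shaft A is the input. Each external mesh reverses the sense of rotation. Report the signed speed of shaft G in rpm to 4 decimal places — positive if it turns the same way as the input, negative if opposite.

+6284.7371 rpm (same as input, |ω| = 6284.7371 rpm)

Stage 1 [61T→42T]: ω = 2353.0000×61/42 = 3417.4524 rpm, dir flips to −; running = −3417.4524
Stage 2 [42T→50T]: ω = 3417.4524×42/50 = 2870.6600 rpm, dir flips to +; running = +2870.6600
Stage 3 [20T→36T]: ω = 2870.6600×20/36 = 1594.8111 rpm, dir flips to −; running = −1594.8111
Stage 4 [84T→17T]: ω = 1594.8111×84/17 = 7880.2431 rpm, dir flips to +; running = +7880.2431
Stage 5 [17T→27T]: ω = 7880.2431×17/27 = 4961.6346 rpm, dir flips to −; running = −4961.6346
Stage 6 [76T→60T]: ω = 4961.6346×76/60 = 6284.7371 rpm, dir flips to +; running = +6284.7371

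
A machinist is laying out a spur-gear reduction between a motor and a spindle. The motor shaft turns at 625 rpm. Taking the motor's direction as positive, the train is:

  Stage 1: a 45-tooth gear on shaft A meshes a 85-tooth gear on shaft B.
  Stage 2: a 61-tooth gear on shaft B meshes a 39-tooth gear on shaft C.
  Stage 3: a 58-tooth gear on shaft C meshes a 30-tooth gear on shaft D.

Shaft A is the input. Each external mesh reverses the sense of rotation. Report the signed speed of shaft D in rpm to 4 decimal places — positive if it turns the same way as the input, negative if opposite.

Stage 1 [45T→85T]: ω = 625.0000×45/85 = 330.8824 rpm, dir flips to −; running = −330.8824
Stage 2 [61T→39T]: ω = 330.8824×61/39 = 517.5339 rpm, dir flips to +; running = +517.5339
Stage 3 [58T→30T]: ω = 517.5339×58/30 = 1000.5656 rpm, dir flips to −; running = −1000.5656

-1000.5656 rpm (opposite to input, |ω| = 1000.5656 rpm)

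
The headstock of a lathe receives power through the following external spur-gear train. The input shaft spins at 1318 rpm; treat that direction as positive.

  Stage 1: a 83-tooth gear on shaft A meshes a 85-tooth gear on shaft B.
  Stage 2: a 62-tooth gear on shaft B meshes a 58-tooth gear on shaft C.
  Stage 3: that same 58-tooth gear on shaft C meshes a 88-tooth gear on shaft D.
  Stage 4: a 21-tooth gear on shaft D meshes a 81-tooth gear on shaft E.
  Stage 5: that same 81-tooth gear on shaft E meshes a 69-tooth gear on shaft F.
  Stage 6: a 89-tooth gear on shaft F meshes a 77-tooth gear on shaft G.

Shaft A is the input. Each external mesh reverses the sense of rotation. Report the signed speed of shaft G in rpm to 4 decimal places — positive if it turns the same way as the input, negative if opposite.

Stage 1 [83T→85T]: ω = 1318.0000×83/85 = 1286.9882 rpm, dir flips to −; running = −1286.9882
Stage 2 [62T→58T]: ω = 1286.9882×62/58 = 1375.7460 rpm, dir flips to +; running = +1375.7460
Stage 3 [58T→88T]: ω = 1375.7460×58/88 = 906.7417 rpm, dir flips to −; running = −906.7417
Stage 4 [21T→81T]: ω = 906.7417×21/81 = 235.0812 rpm, dir flips to +; running = +235.0812
Stage 5 [81T→69T]: ω = 235.0812×81/69 = 275.9649 rpm, dir flips to −; running = −275.9649
Stage 6 [89T→77T]: ω = 275.9649×89/77 = 318.9724 rpm, dir flips to +; running = +318.9724

+318.9724 rpm (same as input, |ω| = 318.9724 rpm)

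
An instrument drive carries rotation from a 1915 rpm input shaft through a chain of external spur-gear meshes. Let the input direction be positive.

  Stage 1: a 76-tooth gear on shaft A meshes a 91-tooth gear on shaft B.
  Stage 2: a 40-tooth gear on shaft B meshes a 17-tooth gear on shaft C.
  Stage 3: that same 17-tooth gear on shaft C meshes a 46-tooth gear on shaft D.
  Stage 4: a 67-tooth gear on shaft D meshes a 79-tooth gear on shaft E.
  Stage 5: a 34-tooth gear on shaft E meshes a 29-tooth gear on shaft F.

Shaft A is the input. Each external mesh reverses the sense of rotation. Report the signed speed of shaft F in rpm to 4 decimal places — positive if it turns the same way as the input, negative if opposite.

Stage 1 [76T→91T]: ω = 1915.0000×76/91 = 1599.3407 rpm, dir flips to −; running = −1599.3407
Stage 2 [40T→17T]: ω = 1599.3407×40/17 = 3763.1545 rpm, dir flips to +; running = +3763.1545
Stage 3 [17T→46T]: ω = 3763.1545×17/46 = 1390.7310 rpm, dir flips to −; running = −1390.7310
Stage 4 [67T→79T]: ω = 1390.7310×67/79 = 1179.4807 rpm, dir flips to +; running = +1179.4807
Stage 5 [34T→29T]: ω = 1179.4807×34/29 = 1382.8395 rpm, dir flips to −; running = −1382.8395

-1382.8395 rpm (opposite to input, |ω| = 1382.8395 rpm)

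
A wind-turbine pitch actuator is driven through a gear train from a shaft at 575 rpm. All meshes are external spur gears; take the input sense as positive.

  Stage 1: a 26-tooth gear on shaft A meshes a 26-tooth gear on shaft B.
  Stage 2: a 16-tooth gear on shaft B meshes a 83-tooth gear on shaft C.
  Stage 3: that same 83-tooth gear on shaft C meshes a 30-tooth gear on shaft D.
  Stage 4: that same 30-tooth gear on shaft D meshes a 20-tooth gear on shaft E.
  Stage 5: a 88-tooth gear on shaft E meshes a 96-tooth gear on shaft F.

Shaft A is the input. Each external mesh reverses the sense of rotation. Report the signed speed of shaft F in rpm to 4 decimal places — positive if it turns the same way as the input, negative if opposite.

-421.6667 rpm (opposite to input, |ω| = 421.6667 rpm)

Stage 1 [26T→26T]: ω = 575.0000×26/26 = 575.0000 rpm, dir flips to −; running = −575.0000
Stage 2 [16T→83T]: ω = 575.0000×16/83 = 110.8434 rpm, dir flips to +; running = +110.8434
Stage 3 [83T→30T]: ω = 110.8434×83/30 = 306.6667 rpm, dir flips to −; running = −306.6667
Stage 4 [30T→20T]: ω = 306.6667×30/20 = 460.0000 rpm, dir flips to +; running = +460.0000
Stage 5 [88T→96T]: ω = 460.0000×88/96 = 421.6667 rpm, dir flips to −; running = −421.6667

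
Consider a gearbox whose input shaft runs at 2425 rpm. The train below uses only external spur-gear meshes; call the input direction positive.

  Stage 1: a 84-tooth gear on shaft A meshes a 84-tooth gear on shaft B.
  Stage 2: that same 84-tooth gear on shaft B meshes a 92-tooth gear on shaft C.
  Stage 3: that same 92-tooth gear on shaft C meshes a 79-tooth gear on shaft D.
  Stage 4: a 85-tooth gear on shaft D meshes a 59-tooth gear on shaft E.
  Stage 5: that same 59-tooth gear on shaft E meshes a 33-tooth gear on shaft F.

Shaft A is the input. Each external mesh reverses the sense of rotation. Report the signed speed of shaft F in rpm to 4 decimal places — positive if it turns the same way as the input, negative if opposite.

-6641.5420 rpm (opposite to input, |ω| = 6641.5420 rpm)

Stage 1 [84T→84T]: ω = 2425.0000×84/84 = 2425.0000 rpm, dir flips to −; running = −2425.0000
Stage 2 [84T→92T]: ω = 2425.0000×84/92 = 2214.1304 rpm, dir flips to +; running = +2214.1304
Stage 3 [92T→79T]: ω = 2214.1304×92/79 = 2578.4810 rpm, dir flips to −; running = −2578.4810
Stage 4 [85T→59T]: ω = 2578.4810×85/59 = 3714.7608 rpm, dir flips to +; running = +3714.7608
Stage 5 [59T→33T]: ω = 3714.7608×59/33 = 6641.5420 rpm, dir flips to −; running = −6641.5420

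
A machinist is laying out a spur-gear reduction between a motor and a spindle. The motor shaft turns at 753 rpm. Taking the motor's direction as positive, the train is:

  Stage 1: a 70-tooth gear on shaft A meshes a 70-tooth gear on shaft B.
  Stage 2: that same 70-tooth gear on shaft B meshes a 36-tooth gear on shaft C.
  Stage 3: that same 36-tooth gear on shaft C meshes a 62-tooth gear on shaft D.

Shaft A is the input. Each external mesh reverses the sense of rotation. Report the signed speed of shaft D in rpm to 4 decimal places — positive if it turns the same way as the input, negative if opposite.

-850.1613 rpm (opposite to input, |ω| = 850.1613 rpm)

Stage 1 [70T→70T]: ω = 753.0000×70/70 = 753.0000 rpm, dir flips to −; running = −753.0000
Stage 2 [70T→36T]: ω = 753.0000×70/36 = 1464.1667 rpm, dir flips to +; running = +1464.1667
Stage 3 [36T→62T]: ω = 1464.1667×36/62 = 850.1613 rpm, dir flips to −; running = −850.1613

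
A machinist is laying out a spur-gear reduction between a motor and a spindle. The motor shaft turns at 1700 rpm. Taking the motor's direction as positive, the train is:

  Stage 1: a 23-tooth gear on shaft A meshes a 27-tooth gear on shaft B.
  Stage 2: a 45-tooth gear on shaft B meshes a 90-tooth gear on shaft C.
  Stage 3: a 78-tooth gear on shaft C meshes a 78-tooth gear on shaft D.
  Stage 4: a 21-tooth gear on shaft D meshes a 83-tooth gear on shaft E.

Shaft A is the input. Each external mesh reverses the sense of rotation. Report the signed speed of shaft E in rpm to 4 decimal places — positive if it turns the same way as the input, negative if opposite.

+183.1995 rpm (same as input, |ω| = 183.1995 rpm)

Stage 1 [23T→27T]: ω = 1700.0000×23/27 = 1448.1481 rpm, dir flips to −; running = −1448.1481
Stage 2 [45T→90T]: ω = 1448.1481×45/90 = 724.0741 rpm, dir flips to +; running = +724.0741
Stage 3 [78T→78T]: ω = 724.0741×78/78 = 724.0741 rpm, dir flips to −; running = −724.0741
Stage 4 [21T→83T]: ω = 724.0741×21/83 = 183.1995 rpm, dir flips to +; running = +183.1995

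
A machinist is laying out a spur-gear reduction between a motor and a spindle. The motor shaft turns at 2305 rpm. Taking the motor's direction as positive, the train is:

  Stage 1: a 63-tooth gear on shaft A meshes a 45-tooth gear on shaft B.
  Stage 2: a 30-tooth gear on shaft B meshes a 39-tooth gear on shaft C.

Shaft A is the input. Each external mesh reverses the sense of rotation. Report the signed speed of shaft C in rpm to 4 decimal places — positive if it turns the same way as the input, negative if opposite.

Stage 1 [63T→45T]: ω = 2305.0000×63/45 = 3227.0000 rpm, dir flips to −; running = −3227.0000
Stage 2 [30T→39T]: ω = 3227.0000×30/39 = 2482.3077 rpm, dir flips to +; running = +2482.3077

+2482.3077 rpm (same as input, |ω| = 2482.3077 rpm)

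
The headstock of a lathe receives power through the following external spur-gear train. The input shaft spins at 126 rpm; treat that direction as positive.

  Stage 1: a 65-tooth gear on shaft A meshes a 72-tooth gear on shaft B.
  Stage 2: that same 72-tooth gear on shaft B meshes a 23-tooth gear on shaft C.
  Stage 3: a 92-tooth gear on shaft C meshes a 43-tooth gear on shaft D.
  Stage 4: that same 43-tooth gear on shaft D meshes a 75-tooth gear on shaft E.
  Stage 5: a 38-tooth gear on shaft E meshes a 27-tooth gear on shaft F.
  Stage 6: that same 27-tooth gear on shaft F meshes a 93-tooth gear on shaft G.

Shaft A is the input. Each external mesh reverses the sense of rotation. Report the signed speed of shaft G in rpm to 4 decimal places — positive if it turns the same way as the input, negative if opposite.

+178.4774 rpm (same as input, |ω| = 178.4774 rpm)

Stage 1 [65T→72T]: ω = 126.0000×65/72 = 113.7500 rpm, dir flips to −; running = −113.7500
Stage 2 [72T→23T]: ω = 113.7500×72/23 = 356.0870 rpm, dir flips to +; running = +356.0870
Stage 3 [92T→43T]: ω = 356.0870×92/43 = 761.8605 rpm, dir flips to −; running = −761.8605
Stage 4 [43T→75T]: ω = 761.8605×43/75 = 436.8000 rpm, dir flips to +; running = +436.8000
Stage 5 [38T→27T]: ω = 436.8000×38/27 = 614.7556 rpm, dir flips to −; running = −614.7556
Stage 6 [27T→93T]: ω = 614.7556×27/93 = 178.4774 rpm, dir flips to +; running = +178.4774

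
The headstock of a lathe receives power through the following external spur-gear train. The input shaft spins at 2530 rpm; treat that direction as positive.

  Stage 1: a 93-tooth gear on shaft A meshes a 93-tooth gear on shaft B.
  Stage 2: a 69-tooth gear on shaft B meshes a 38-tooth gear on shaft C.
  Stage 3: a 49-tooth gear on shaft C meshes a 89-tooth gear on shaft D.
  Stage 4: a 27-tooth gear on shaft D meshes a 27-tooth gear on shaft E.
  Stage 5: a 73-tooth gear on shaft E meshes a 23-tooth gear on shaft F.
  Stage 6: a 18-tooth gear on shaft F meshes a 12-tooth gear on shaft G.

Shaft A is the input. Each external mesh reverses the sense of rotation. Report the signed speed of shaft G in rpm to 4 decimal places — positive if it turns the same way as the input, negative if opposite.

Stage 1 [93T→93T]: ω = 2530.0000×93/93 = 2530.0000 rpm, dir flips to −; running = −2530.0000
Stage 2 [69T→38T]: ω = 2530.0000×69/38 = 4593.9474 rpm, dir flips to +; running = +4593.9474
Stage 3 [49T→89T]: ω = 4593.9474×49/89 = 2529.2519 rpm, dir flips to −; running = −2529.2519
Stage 4 [27T→27T]: ω = 2529.2519×27/27 = 2529.2519 rpm, dir flips to +; running = +2529.2519
Stage 5 [73T→23T]: ω = 2529.2519×73/23 = 8027.6257 rpm, dir flips to −; running = −8027.6257
Stage 6 [18T→12T]: ω = 8027.6257×18/12 = 12041.4385 rpm, dir flips to +; running = +12041.4385

+12041.4385 rpm (same as input, |ω| = 12041.4385 rpm)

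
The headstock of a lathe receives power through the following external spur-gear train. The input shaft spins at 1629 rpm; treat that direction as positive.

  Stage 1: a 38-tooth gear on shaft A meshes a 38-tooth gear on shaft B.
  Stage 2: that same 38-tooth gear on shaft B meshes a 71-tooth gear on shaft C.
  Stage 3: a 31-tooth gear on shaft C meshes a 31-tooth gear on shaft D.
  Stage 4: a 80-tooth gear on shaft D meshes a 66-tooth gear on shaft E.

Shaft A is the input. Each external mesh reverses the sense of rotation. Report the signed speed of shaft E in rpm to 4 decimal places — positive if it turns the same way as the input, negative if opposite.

Stage 1 [38T→38T]: ω = 1629.0000×38/38 = 1629.0000 rpm, dir flips to −; running = −1629.0000
Stage 2 [38T→71T]: ω = 1629.0000×38/71 = 871.8592 rpm, dir flips to +; running = +871.8592
Stage 3 [31T→31T]: ω = 871.8592×31/31 = 871.8592 rpm, dir flips to −; running = −871.8592
Stage 4 [80T→66T]: ω = 871.8592×80/66 = 1056.7990 rpm, dir flips to +; running = +1056.7990

+1056.7990 rpm (same as input, |ω| = 1056.7990 rpm)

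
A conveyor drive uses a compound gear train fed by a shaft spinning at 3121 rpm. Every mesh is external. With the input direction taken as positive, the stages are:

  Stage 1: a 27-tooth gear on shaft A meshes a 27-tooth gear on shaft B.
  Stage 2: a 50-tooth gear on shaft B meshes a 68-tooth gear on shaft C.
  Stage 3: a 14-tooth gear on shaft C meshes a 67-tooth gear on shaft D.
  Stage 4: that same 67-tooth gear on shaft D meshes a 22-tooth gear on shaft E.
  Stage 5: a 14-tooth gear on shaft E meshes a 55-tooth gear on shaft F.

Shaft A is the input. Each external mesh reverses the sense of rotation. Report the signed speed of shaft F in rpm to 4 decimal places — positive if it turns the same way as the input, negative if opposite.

Stage 1 [27T→27T]: ω = 3121.0000×27/27 = 3121.0000 rpm, dir flips to −; running = −3121.0000
Stage 2 [50T→68T]: ω = 3121.0000×50/68 = 2294.8529 rpm, dir flips to +; running = +2294.8529
Stage 3 [14T→67T]: ω = 2294.8529×14/67 = 479.5215 rpm, dir flips to −; running = −479.5215
Stage 4 [67T→22T]: ω = 479.5215×67/22 = 1460.3610 rpm, dir flips to +; running = +1460.3610
Stage 5 [14T→55T]: ω = 1460.3610×14/55 = 371.7282 rpm, dir flips to −; running = −371.7282

-371.7282 rpm (opposite to input, |ω| = 371.7282 rpm)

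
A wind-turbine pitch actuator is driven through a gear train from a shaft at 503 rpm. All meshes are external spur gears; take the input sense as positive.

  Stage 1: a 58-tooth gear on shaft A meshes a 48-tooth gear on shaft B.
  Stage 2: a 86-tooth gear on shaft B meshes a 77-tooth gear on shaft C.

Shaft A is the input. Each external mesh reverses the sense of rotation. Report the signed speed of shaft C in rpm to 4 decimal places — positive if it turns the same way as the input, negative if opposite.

+678.8323 rpm (same as input, |ω| = 678.8323 rpm)

Stage 1 [58T→48T]: ω = 503.0000×58/48 = 607.7917 rpm, dir flips to −; running = −607.7917
Stage 2 [86T→77T]: ω = 607.7917×86/77 = 678.8323 rpm, dir flips to +; running = +678.8323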